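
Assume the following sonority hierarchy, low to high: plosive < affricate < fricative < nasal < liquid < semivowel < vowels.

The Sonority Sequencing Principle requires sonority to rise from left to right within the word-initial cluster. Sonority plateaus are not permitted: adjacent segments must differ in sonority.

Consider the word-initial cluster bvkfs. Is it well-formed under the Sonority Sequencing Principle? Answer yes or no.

/b/ — plosive, sonority 1.
/v/ — fricative, sonority 3.
/k/ — plosive, sonority 1.
/f/ — fricative, sonority 3.
/s/ — fricative, sonority 3.
The profile is 1-3-1-3-3. Between /v/ (3) and /k/ (1) sonority does not rise, so the cluster violates the SSP.

no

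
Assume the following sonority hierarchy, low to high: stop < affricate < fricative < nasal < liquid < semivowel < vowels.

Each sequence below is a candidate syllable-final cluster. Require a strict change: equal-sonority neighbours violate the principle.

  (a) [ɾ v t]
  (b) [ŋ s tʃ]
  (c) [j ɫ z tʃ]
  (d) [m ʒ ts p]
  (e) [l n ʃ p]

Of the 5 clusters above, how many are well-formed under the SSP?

(a) 5-3-1 → obeys
(b) 4-3-2 → obeys
(c) 6-5-3-2 → obeys
(d) 4-3-2-1 → obeys
(e) 5-4-3-1 → obeys

5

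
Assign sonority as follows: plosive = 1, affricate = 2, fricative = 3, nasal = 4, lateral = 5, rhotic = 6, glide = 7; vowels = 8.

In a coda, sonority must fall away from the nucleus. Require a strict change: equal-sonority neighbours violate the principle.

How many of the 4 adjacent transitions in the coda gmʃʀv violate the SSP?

/g/: plosive = 1.
/m/: nasal = 4.
/ʃ/: fricative = 3.
/ʀ/: rhotic = 6.
/v/: fricative = 3.
/g/→/m/: 1→4 (does not fall) — violation.
/m/→/ʃ/: 4→3 (falls) — ok.
/ʃ/→/ʀ/: 3→6 (does not fall) — violation.
/ʀ/→/v/: 6→3 (falls) — ok.

2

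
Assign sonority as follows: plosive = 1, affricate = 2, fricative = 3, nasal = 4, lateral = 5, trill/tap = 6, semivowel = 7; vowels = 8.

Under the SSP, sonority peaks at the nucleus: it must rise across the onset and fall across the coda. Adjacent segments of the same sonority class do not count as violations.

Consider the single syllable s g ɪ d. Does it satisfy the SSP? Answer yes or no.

no

Onset: /s/ is a fricative (sonority 3), /g/ is a plosive (sonority 1); then the nucleus /ɪ/ (sonority 8).
Onset profile 3-1-8 — does not rise throughout.
Coda: /d/ is a plosive (sonority 1).
Coda profile 8-1 — falls from the nucleus.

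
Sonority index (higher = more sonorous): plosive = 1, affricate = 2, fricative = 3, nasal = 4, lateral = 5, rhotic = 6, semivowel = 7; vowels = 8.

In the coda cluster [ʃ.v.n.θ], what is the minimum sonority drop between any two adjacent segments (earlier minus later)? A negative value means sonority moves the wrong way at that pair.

-1

/ʃ/: fricative = 3.
/v/: fricative = 3.
/n/: nasal = 4.
/θ/: fricative = 3.
/ʃ/→/v/: change +0.
/v/→/n/: change -1.
/n/→/θ/: change +1.
Minimum = -1.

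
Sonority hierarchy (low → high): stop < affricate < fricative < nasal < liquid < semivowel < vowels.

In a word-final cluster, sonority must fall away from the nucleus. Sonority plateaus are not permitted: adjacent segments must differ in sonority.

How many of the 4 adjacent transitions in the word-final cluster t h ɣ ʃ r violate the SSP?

4

/t/: stop = 1.
/h/: fricative = 3.
/ɣ/: fricative = 3.
/ʃ/: fricative = 3.
/r/: liquid = 5.
/t/→/h/: 1→3 (does not fall) — violation.
/h/→/ɣ/: 3→3 (plateau) — violation.
/ɣ/→/ʃ/: 3→3 (plateau) — violation.
/ʃ/→/r/: 3→5 (does not fall) — violation.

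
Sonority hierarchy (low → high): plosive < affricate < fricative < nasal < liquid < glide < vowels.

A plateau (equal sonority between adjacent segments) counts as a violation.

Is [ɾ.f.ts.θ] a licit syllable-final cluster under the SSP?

/ɾ/ is a liquid (sonority 5).
/f/ is a fricative (sonority 3).
/ts/ is an affricate (sonority 2).
/θ/ is a fricative (sonority 3).
The profile is 5-3-2-3. Between /ts/ (2) and /θ/ (3) sonority does not fall, so the cluster violates the SSP.

no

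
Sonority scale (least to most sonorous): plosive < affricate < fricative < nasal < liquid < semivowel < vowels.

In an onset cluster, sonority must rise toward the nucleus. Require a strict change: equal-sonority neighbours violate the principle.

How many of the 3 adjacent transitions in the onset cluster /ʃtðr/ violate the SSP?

/ʃ/: fricative = 3.
/t/: plosive = 1.
/ð/: fricative = 3.
/r/: liquid = 5.
/ʃ/→/t/: 3→1 (does not rise) — violation.
/t/→/ð/: 1→3 (rises) — ok.
/ð/→/r/: 3→5 (rises) — ok.

1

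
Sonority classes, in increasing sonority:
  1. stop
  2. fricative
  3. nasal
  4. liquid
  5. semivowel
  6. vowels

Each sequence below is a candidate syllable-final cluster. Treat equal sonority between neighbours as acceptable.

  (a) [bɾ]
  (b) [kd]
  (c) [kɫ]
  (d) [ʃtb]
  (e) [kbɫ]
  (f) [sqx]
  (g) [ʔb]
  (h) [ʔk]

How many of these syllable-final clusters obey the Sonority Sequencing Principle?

4

(a) 1-4 → violates
(b) 1-1 → obeys
(c) 1-4 → violates
(d) 2-1-1 → obeys
(e) 1-1-4 → violates
(f) 2-1-2 → violates
(g) 1-1 → obeys
(h) 1-1 → obeys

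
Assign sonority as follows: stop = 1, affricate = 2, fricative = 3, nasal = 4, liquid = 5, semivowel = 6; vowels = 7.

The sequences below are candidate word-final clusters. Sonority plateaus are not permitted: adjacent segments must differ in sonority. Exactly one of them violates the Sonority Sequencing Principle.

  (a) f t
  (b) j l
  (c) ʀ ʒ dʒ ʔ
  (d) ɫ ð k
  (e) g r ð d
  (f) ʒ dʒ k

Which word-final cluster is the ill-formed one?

e

(a) sonority 3-1: well-formed.
(b) sonority 6-5: well-formed.
(c) sonority 5-3-2-1: well-formed.
(d) sonority 5-3-1: well-formed.
(e) sonority 1-5-3-1: ill-formed.
(f) sonority 3-2-1: well-formed.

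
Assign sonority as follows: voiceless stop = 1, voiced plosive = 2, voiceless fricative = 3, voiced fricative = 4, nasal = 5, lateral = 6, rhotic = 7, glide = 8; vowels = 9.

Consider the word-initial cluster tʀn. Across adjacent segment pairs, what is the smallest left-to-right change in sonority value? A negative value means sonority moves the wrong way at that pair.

-2

/t/: voiceless stop = 1.
/ʀ/: rhotic = 7.
/n/: nasal = 5.
/t/→/ʀ/: change +6.
/ʀ/→/n/: change -2.
Minimum = -2.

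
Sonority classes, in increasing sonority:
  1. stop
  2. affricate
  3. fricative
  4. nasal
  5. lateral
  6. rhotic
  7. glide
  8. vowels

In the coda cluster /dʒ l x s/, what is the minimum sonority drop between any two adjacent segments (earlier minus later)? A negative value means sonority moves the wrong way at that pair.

/dʒ/ — affricate, sonority 2.
/l/ — lateral, sonority 5.
/x/ — fricative, sonority 3.
/s/ — fricative, sonority 3.
/dʒ/→/l/: change -3.
/l/→/x/: change +2.
/x/→/s/: change +0.
Minimum = -3.

-3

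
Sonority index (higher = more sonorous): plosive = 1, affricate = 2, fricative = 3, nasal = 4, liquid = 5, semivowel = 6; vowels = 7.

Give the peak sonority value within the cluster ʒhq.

/ʒ/ — fricative, sonority 3.
/h/ — fricative, sonority 3.
/q/ — plosive, sonority 1.
The maximum is 3.

3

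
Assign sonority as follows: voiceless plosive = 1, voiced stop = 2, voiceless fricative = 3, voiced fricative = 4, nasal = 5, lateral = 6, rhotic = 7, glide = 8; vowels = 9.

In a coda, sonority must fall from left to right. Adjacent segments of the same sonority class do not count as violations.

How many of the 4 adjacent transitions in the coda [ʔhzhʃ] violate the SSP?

2

/ʔ/ is a voiceless plosive (sonority 1).
/h/ is a voiceless fricative (sonority 3).
/z/ is a voiced fricative (sonority 4).
/h/ is a voiceless fricative (sonority 3).
/ʃ/ is a voiceless fricative (sonority 3).
/ʔ/→/h/: 1→3 (does not fall) — violation.
/h/→/z/: 3→4 (does not fall) — violation.
/z/→/h/: 4→3 (falls) — ok.
/h/→/ʃ/: 3→3 (plateau, allowed) — ok.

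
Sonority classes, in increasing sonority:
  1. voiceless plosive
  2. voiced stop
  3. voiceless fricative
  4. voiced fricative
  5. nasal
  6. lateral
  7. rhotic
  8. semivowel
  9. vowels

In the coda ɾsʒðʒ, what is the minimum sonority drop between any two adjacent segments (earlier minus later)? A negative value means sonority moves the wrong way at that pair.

-1

/ɾ/: rhotic = 7.
/s/: voiceless fricative = 3.
/ʒ/: voiced fricative = 4.
/ð/: voiced fricative = 4.
/ʒ/: voiced fricative = 4.
/ɾ/→/s/: change +4.
/s/→/ʒ/: change -1.
/ʒ/→/ð/: change +0.
/ð/→/ʒ/: change +0.
Minimum = -1.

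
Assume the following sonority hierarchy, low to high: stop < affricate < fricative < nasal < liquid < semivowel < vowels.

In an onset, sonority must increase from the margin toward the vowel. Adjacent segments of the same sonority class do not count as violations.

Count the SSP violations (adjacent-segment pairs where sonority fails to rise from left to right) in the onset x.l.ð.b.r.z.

3

/x/: fricative = 3.
/l/: liquid = 5.
/ð/: fricative = 3.
/b/: stop = 1.
/r/: liquid = 5.
/z/: fricative = 3.
/x/→/l/: 3→5 (rises) — ok.
/l/→/ð/: 5→3 (does not rise) — violation.
/ð/→/b/: 3→1 (does not rise) — violation.
/b/→/r/: 1→5 (rises) — ok.
/r/→/z/: 5→3 (does not rise) — violation.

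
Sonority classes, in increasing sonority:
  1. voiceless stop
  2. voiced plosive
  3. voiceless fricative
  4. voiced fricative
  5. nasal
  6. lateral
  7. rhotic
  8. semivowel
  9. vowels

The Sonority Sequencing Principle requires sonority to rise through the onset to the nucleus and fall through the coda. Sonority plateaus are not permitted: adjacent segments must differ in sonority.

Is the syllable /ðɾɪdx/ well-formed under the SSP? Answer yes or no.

Onset: /ð/ is a voiced fricative (sonority 4), /ɾ/ is a rhotic (sonority 7); then the nucleus /ɪ/ (sonority 9).
Onset profile 4-7-9 — rises to the nucleus.
Coda: /d/ is a voiced plosive (sonority 2), /x/ is a voiceless fricative (sonority 3).
Coda profile 9-2-3 — does not strictly fall throughout.

no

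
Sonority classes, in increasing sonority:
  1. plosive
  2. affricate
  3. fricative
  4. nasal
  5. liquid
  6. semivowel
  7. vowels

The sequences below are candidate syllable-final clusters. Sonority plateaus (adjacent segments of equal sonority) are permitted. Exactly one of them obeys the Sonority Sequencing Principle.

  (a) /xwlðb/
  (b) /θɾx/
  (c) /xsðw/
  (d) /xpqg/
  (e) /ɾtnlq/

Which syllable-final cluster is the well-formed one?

(a) /xwlðb/: profile 3-6-5-3-1 — violates.
(b) /θɾx/: profile 3-5-3 — violates.
(c) /xsðw/: profile 3-3-3-6 — violates.
(d) /xpqg/: profile 3-1-1-1 — obeys.
(e) /ɾtnlq/: profile 5-1-4-5-1 — violates.

d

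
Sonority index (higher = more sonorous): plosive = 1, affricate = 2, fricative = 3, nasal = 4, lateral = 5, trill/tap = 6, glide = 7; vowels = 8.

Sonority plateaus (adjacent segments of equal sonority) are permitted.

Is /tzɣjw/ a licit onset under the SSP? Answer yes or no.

/t/ is a plosive (sonority 1).
/z/ is a fricative (sonority 3).
/ɣ/ is a fricative (sonority 3).
/j/ is a glide (sonority 7).
/w/ is a glide (sonority 7).
The profile 1-3-3-7-7 is non-decreasing (plateaus allowed), so the onset satisfies the SSP.

yes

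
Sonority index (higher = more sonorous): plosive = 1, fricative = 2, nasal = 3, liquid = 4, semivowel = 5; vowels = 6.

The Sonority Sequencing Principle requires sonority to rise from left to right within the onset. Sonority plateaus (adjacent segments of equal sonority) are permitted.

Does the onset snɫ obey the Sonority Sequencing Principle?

/s/ — fricative, sonority 2.
/n/ — nasal, sonority 3.
/ɫ/ — liquid, sonority 4.
The profile 2-3-4 strictly rises, so the onset satisfies the SSP.

yes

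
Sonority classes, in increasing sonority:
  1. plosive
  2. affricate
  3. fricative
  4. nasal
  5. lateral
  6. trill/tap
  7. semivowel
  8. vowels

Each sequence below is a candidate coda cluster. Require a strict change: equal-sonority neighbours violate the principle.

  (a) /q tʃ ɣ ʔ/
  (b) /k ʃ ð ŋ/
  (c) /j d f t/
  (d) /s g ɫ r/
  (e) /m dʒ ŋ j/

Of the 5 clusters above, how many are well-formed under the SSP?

0

(a) 1-2-3-1 → violates
(b) 1-3-3-4 → violates
(c) 7-1-3-1 → violates
(d) 3-1-5-6 → violates
(e) 4-2-4-7 → violates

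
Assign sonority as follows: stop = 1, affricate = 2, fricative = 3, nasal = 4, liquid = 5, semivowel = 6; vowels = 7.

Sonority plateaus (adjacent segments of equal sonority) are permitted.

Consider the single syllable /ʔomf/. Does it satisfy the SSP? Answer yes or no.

Onset: /ʔ/ is a stop (sonority 1); then the nucleus /o/ (sonority 7).
Onset profile 1-7 — rises to the nucleus.
Coda: /m/ is a nasal (sonority 4), /f/ is a fricative (sonority 3).
Coda profile 7-4-3 — falls from the nucleus.

yes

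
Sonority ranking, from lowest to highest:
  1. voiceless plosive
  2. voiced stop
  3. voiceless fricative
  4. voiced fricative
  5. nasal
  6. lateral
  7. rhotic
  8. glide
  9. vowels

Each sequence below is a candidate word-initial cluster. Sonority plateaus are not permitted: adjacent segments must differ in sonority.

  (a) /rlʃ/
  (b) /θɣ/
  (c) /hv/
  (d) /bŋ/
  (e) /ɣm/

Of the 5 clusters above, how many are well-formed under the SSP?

(a) 7-6-3 → violates
(b) 3-4 → obeys
(c) 3-4 → obeys
(d) 2-5 → obeys
(e) 4-5 → obeys

4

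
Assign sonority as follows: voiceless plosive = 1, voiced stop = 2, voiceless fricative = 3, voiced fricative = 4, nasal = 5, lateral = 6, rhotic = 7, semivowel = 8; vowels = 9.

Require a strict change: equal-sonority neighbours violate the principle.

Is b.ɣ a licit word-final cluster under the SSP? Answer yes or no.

no

/b/ is a voiced stop (sonority 2).
/ɣ/ is a voiced fricative (sonority 4).
The profile is 2-4. Between /b/ (2) and /ɣ/ (4) sonority does not fall, so the cluster violates the SSP.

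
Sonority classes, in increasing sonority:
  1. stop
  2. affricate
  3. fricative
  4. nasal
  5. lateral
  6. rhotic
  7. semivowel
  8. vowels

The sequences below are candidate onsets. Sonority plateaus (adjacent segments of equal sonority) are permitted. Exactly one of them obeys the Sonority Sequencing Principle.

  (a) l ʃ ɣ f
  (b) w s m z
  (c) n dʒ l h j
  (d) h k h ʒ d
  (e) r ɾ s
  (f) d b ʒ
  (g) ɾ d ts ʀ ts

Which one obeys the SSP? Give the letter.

(a) l ʃ ɣ f: profile 5-3-3-3 — violates.
(b) w s m z: profile 7-3-4-3 — violates.
(c) n dʒ l h j: profile 4-2-5-3-7 — violates.
(d) h k h ʒ d: profile 3-1-3-3-1 — violates.
(e) r ɾ s: profile 6-6-3 — violates.
(f) d b ʒ: profile 1-1-3 — obeys.
(g) ɾ d ts ʀ ts: profile 6-1-2-6-2 — violates.

f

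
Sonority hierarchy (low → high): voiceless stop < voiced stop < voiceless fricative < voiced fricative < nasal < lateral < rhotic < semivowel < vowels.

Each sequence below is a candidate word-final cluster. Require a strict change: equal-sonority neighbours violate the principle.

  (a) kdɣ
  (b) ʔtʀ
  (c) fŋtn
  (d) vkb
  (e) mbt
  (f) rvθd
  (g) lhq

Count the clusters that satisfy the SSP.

3

(a) kdɣ: profile 1-2-4 — violates.
(b) ʔtʀ: profile 1-1-7 — violates.
(c) fŋtn: profile 3-5-1-5 — violates.
(d) vkb: profile 4-1-2 — violates.
(e) mbt: profile 5-2-1 — obeys.
(f) rvθd: profile 7-4-3-2 — obeys.
(g) lhq: profile 6-3-1 — obeys.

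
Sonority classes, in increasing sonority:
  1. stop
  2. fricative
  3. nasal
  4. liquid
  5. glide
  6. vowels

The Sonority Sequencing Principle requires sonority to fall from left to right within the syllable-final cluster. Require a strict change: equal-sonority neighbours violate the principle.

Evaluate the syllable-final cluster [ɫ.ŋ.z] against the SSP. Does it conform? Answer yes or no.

yes

/ɫ/ is a liquid (sonority 4).
/ŋ/ is a nasal (sonority 3).
/z/ is a fricative (sonority 2).
The profile 4-3-2 strictly falls, so the syllable-final cluster satisfies the SSP.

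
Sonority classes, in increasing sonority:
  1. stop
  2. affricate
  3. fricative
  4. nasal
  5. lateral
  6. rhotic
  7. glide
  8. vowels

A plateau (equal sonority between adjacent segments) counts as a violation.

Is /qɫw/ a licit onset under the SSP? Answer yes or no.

yes

/q/ — stop, sonority 1.
/ɫ/ — lateral, sonority 5.
/w/ — glide, sonority 7.
The profile 1-5-7 strictly rises, so the onset satisfies the SSP.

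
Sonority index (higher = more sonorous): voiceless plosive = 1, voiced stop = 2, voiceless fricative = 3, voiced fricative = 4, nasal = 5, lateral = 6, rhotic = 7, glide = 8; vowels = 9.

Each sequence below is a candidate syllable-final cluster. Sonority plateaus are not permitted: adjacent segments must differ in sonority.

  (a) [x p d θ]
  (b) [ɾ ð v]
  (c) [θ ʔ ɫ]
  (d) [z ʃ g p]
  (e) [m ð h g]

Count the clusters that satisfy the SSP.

2

(a) [x p d θ]: profile 3-1-2-3 — violates.
(b) [ɾ ð v]: profile 7-4-4 — violates.
(c) [θ ʔ ɫ]: profile 3-1-6 — violates.
(d) [z ʃ g p]: profile 4-3-2-1 — obeys.
(e) [m ð h g]: profile 5-4-3-2 — obeys.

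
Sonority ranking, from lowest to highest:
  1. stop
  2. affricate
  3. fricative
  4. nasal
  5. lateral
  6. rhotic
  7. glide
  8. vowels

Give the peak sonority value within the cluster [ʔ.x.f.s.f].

/ʔ/ is a stop (sonority 1).
/x/ is a fricative (sonority 3).
/f/ is a fricative (sonority 3).
/s/ is a fricative (sonority 3).
/f/ is a fricative (sonority 3).
The maximum is 3.

3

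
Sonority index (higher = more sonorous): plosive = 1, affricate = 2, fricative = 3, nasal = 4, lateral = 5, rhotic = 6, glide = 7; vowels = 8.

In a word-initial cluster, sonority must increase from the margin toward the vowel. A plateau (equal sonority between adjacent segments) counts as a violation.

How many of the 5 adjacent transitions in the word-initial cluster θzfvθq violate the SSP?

/θ/ is a fricative (sonority 3).
/z/ is a fricative (sonority 3).
/f/ is a fricative (sonority 3).
/v/ is a fricative (sonority 3).
/θ/ is a fricative (sonority 3).
/q/ is a plosive (sonority 1).
/θ/→/z/: 3→3 (plateau) — violation.
/z/→/f/: 3→3 (plateau) — violation.
/f/→/v/: 3→3 (plateau) — violation.
/v/→/θ/: 3→3 (plateau) — violation.
/θ/→/q/: 3→1 (does not rise) — violation.

5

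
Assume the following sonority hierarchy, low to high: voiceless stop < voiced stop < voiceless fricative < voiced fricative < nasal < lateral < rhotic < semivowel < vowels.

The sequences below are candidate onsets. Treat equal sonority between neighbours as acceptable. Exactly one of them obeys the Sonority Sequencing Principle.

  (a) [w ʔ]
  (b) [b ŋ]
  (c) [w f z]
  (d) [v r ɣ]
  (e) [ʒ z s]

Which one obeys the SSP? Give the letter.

(a) sonority 8-1: ill-formed.
(b) sonority 2-5: well-formed.
(c) sonority 8-3-4: ill-formed.
(d) sonority 4-7-4: ill-formed.
(e) sonority 4-4-3: ill-formed.

b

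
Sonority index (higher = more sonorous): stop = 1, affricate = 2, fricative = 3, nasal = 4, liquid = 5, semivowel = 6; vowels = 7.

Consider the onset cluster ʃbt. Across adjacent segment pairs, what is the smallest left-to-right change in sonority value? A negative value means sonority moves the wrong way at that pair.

-2

/ʃ/ — fricative, sonority 3.
/b/ — stop, sonority 1.
/t/ — stop, sonority 1.
/ʃ/→/b/: change -2.
/b/→/t/: change +0.
Minimum = -2.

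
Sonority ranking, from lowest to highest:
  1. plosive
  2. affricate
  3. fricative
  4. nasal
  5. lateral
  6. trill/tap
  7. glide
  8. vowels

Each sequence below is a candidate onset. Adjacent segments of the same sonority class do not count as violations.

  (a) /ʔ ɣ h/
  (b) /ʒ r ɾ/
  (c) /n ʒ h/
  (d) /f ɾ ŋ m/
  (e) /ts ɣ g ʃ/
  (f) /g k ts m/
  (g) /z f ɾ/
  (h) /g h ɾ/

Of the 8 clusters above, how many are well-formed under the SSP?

5

(a) /ʔ ɣ h/: profile 1-3-3 — obeys.
(b) /ʒ r ɾ/: profile 3-6-6 — obeys.
(c) /n ʒ h/: profile 4-3-3 — violates.
(d) /f ɾ ŋ m/: profile 3-6-4-4 — violates.
(e) /ts ɣ g ʃ/: profile 2-3-1-3 — violates.
(f) /g k ts m/: profile 1-1-2-4 — obeys.
(g) /z f ɾ/: profile 3-3-6 — obeys.
(h) /g h ɾ/: profile 1-3-6 — obeys.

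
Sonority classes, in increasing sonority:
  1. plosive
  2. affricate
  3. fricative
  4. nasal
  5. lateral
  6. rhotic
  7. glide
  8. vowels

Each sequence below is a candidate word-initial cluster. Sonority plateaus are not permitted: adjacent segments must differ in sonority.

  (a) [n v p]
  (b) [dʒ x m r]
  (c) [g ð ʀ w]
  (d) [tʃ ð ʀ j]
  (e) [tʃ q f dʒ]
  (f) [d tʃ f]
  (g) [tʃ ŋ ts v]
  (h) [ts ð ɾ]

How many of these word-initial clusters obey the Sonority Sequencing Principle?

5

(a) sonority 4-3-1: ill-formed.
(b) sonority 2-3-4-6: well-formed.
(c) sonority 1-3-6-7: well-formed.
(d) sonority 2-3-6-7: well-formed.
(e) sonority 2-1-3-2: ill-formed.
(f) sonority 1-2-3: well-formed.
(g) sonority 2-4-2-3: ill-formed.
(h) sonority 2-3-6: well-formed.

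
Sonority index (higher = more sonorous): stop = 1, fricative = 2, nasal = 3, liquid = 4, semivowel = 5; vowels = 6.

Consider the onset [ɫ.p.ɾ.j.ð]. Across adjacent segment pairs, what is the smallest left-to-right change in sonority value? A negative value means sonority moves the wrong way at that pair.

-3

/ɫ/ — liquid, sonority 4.
/p/ — stop, sonority 1.
/ɾ/ — liquid, sonority 4.
/j/ — semivowel, sonority 5.
/ð/ — fricative, sonority 2.
/ɫ/→/p/: change -3.
/p/→/ɾ/: change +3.
/ɾ/→/j/: change +1.
/j/→/ð/: change -3.
Minimum = -3.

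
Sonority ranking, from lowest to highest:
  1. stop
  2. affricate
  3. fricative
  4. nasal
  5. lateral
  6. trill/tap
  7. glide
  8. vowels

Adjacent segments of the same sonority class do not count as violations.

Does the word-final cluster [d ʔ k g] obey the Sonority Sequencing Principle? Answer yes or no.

yes

/d/ is a stop (sonority 1).
/ʔ/ is a stop (sonority 1).
/k/ is a stop (sonority 1).
/g/ is a stop (sonority 1).
The profile 1-1-1-1 is non-increasing (plateaus allowed), so the word-final cluster satisfies the SSP.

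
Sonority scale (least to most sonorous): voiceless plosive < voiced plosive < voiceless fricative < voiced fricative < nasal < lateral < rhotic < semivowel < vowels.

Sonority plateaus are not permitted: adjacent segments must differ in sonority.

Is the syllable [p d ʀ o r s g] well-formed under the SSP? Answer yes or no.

Onset: /p/ is a voiceless plosive (sonority 1), /d/ is a voiced plosive (sonority 2), /ʀ/ is a rhotic (sonority 7); then the nucleus /o/ (sonority 9).
Onset profile 1-2-7-9 — rises to the nucleus.
Coda: /r/ is a rhotic (sonority 7), /s/ is a voiceless fricative (sonority 3), /g/ is a voiced plosive (sonority 2).
Coda profile 9-7-3-2 — falls from the nucleus.

yes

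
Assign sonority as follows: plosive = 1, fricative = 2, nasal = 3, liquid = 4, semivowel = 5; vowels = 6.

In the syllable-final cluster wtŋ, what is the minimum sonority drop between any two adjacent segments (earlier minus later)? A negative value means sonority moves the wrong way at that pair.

/w/: semivowel = 5.
/t/: plosive = 1.
/ŋ/: nasal = 3.
/w/→/t/: change +4.
/t/→/ŋ/: change -2.
Minimum = -2.

-2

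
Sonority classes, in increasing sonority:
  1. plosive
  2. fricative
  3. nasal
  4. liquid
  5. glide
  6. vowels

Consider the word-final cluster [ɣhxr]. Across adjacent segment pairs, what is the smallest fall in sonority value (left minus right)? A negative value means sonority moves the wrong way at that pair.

/ɣ/ — fricative, sonority 2.
/h/ — fricative, sonority 2.
/x/ — fricative, sonority 2.
/r/ — liquid, sonority 4.
/ɣ/→/h/: change +0.
/h/→/x/: change +0.
/x/→/r/: change -2.
Minimum = -2.

-2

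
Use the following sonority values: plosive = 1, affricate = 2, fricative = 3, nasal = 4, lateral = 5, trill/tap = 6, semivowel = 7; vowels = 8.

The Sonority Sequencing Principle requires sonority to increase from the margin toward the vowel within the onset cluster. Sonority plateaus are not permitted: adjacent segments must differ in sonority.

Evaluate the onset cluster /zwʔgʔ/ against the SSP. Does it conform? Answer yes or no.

/z/: fricative = 3.
/w/: semivowel = 7.
/ʔ/: plosive = 1.
/g/: plosive = 1.
/ʔ/: plosive = 1.
The profile is 3-7-1-1-1. Between /w/ (7) and /ʔ/ (1) sonority does not rise, so the cluster violates the SSP.

no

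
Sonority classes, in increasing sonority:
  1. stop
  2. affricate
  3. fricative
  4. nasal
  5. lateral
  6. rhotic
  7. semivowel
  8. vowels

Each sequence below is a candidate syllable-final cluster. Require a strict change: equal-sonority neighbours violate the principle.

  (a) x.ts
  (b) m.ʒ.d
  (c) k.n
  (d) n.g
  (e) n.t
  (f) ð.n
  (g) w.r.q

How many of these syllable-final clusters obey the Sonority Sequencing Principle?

5

(a) 3-2 → obeys
(b) 4-3-1 → obeys
(c) 1-4 → violates
(d) 4-1 → obeys
(e) 4-1 → obeys
(f) 3-4 → violates
(g) 7-6-1 → obeys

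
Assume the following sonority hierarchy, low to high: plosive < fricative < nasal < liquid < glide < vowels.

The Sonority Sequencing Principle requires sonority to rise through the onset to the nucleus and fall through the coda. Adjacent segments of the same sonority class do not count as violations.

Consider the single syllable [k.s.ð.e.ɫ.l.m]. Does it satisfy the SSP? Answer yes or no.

yes

Onset: /k/ is a plosive (sonority 1), /s/ is a fricative (sonority 2), /ð/ is a fricative (sonority 2); then the nucleus /e/ (sonority 6).
Onset profile 1-2-2-6 — rises to the nucleus.
Coda: /ɫ/ is a liquid (sonority 4), /l/ is a liquid (sonority 4), /m/ is a nasal (sonority 3).
Coda profile 6-4-4-3 — falls from the nucleus.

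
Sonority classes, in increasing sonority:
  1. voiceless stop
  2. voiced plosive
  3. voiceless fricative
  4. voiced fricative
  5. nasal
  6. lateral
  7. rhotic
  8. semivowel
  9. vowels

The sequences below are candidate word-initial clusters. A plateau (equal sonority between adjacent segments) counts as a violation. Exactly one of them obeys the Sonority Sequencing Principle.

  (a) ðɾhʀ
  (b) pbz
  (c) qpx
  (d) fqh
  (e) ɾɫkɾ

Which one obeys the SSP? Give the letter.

b

(a) 4-7-3-7 → violates
(b) 1-2-4 → obeys
(c) 1-1-3 → violates
(d) 3-1-3 → violates
(e) 7-6-1-7 → violates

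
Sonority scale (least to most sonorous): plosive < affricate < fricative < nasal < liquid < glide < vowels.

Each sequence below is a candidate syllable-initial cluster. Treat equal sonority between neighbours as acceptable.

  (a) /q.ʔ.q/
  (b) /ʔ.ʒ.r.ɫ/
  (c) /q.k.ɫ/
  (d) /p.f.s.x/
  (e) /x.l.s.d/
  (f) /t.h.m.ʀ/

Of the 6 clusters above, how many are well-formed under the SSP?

(a) /q.ʔ.q/: profile 1-1-1 — obeys.
(b) /ʔ.ʒ.r.ɫ/: profile 1-3-5-5 — obeys.
(c) /q.k.ɫ/: profile 1-1-5 — obeys.
(d) /p.f.s.x/: profile 1-3-3-3 — obeys.
(e) /x.l.s.d/: profile 3-5-3-1 — violates.
(f) /t.h.m.ʀ/: profile 1-3-4-5 — obeys.

5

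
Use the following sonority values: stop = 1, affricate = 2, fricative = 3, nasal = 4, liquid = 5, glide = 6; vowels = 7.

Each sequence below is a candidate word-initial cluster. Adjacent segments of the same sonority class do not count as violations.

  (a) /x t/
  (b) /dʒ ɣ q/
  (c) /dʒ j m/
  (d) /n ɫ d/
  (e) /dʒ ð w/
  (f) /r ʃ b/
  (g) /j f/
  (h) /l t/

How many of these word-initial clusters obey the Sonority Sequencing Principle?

(a) sonority 3-1: ill-formed.
(b) sonority 2-3-1: ill-formed.
(c) sonority 2-6-4: ill-formed.
(d) sonority 4-5-1: ill-formed.
(e) sonority 2-3-6: well-formed.
(f) sonority 5-3-1: ill-formed.
(g) sonority 6-3: ill-formed.
(h) sonority 5-1: ill-formed.

1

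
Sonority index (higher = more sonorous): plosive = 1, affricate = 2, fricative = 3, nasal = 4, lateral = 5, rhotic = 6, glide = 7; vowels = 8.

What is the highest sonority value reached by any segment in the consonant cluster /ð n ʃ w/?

7

/ð/ — fricative, sonority 3.
/n/ — nasal, sonority 4.
/ʃ/ — fricative, sonority 3.
/w/ — glide, sonority 7.
The maximum is 7.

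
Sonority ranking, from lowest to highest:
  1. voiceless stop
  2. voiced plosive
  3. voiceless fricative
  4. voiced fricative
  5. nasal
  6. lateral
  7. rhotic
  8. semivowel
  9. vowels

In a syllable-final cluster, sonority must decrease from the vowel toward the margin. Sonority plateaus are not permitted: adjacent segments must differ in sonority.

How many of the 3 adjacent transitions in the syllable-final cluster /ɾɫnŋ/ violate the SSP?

1

/ɾ/ is a rhotic (sonority 7).
/ɫ/ is a lateral (sonority 6).
/n/ is a nasal (sonority 5).
/ŋ/ is a nasal (sonority 5).
/ɾ/→/ɫ/: 7→6 (falls) — ok.
/ɫ/→/n/: 6→5 (falls) — ok.
/n/→/ŋ/: 5→5 (plateau) — violation.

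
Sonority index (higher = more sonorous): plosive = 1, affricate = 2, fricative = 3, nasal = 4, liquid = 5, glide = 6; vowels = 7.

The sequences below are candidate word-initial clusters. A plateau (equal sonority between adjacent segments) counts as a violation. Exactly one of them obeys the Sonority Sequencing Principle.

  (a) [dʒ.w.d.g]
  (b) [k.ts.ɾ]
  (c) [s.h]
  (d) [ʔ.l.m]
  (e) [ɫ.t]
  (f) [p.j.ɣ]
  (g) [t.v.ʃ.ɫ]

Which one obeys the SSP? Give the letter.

(a) [dʒ.w.d.g]: profile 2-6-1-1 — violates.
(b) [k.ts.ɾ]: profile 1-2-5 — obeys.
(c) [s.h]: profile 3-3 — violates.
(d) [ʔ.l.m]: profile 1-5-4 — violates.
(e) [ɫ.t]: profile 5-1 — violates.
(f) [p.j.ɣ]: profile 1-6-3 — violates.
(g) [t.v.ʃ.ɫ]: profile 1-3-3-5 — violates.

b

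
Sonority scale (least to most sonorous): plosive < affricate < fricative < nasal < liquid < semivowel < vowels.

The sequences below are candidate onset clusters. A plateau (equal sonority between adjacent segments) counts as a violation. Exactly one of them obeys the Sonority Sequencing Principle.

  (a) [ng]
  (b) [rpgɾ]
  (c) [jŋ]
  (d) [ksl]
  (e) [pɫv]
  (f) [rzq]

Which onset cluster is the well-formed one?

(a) 4-1 → violates
(b) 5-1-1-5 → violates
(c) 6-4 → violates
(d) 1-3-5 → obeys
(e) 1-5-3 → violates
(f) 5-3-1 → violates

d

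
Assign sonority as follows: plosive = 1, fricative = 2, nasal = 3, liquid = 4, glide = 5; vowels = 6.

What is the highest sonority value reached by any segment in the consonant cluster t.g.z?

2

/t/ is a plosive (sonority 1).
/g/ is a plosive (sonority 1).
/z/ is a fricative (sonority 2).
The maximum is 2.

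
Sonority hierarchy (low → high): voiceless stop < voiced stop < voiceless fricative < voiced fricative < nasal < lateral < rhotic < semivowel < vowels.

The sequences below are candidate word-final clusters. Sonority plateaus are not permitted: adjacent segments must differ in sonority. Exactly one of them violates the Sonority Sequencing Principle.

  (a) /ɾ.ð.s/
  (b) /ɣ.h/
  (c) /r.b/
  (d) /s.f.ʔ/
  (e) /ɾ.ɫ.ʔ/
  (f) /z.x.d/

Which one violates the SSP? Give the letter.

(a) /ɾ.ð.s/: profile 7-4-3 — obeys.
(b) /ɣ.h/: profile 4-3 — obeys.
(c) /r.b/: profile 7-2 — obeys.
(d) /s.f.ʔ/: profile 3-3-1 — violates.
(e) /ɾ.ɫ.ʔ/: profile 7-6-1 — obeys.
(f) /z.x.d/: profile 4-3-2 — obeys.

d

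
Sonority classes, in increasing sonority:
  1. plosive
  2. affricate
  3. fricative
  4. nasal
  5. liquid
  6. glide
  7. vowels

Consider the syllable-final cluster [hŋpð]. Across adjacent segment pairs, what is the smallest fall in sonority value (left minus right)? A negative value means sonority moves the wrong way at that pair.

/h/ is a fricative (sonority 3).
/ŋ/ is a nasal (sonority 4).
/p/ is a plosive (sonority 1).
/ð/ is a fricative (sonority 3).
/h/→/ŋ/: change -1.
/ŋ/→/p/: change +3.
/p/→/ð/: change -2.
Minimum = -2.

-2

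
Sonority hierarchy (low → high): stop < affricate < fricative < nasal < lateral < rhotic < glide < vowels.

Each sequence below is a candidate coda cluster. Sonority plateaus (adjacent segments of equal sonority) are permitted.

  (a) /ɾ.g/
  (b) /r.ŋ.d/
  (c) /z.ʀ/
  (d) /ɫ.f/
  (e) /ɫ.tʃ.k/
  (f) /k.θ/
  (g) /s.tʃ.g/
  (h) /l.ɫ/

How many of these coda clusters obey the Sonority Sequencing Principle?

6

(a) sonority 6-1: well-formed.
(b) sonority 6-4-1: well-formed.
(c) sonority 3-6: ill-formed.
(d) sonority 5-3: well-formed.
(e) sonority 5-2-1: well-formed.
(f) sonority 1-3: ill-formed.
(g) sonority 3-2-1: well-formed.
(h) sonority 5-5: well-formed.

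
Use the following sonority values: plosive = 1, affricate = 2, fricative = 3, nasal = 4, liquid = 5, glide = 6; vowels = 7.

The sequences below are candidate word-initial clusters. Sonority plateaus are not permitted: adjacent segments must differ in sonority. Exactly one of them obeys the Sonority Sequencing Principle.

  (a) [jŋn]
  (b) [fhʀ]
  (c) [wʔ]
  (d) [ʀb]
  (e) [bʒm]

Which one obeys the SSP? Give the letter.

e

(a) sonority 6-4-4: ill-formed.
(b) sonority 3-3-5: ill-formed.
(c) sonority 6-1: ill-formed.
(d) sonority 5-1: ill-formed.
(e) sonority 1-3-4: well-formed.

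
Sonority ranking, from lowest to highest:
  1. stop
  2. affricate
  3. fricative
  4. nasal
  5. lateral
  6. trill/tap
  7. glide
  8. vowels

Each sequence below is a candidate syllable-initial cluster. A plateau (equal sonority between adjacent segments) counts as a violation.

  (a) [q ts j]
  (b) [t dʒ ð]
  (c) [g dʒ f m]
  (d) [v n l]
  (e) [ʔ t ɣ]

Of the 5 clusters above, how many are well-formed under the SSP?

(a) [q ts j]: profile 1-2-7 — obeys.
(b) [t dʒ ð]: profile 1-2-3 — obeys.
(c) [g dʒ f m]: profile 1-2-3-4 — obeys.
(d) [v n l]: profile 3-4-5 — obeys.
(e) [ʔ t ɣ]: profile 1-1-3 — violates.

4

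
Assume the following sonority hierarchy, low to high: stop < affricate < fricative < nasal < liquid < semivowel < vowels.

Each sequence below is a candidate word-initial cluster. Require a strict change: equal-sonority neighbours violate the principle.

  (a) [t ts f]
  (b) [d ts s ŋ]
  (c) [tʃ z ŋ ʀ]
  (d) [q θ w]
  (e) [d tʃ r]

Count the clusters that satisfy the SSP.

(a) sonority 1-2-3: well-formed.
(b) sonority 1-2-3-4: well-formed.
(c) sonority 2-3-4-5: well-formed.
(d) sonority 1-3-6: well-formed.
(e) sonority 1-2-5: well-formed.

5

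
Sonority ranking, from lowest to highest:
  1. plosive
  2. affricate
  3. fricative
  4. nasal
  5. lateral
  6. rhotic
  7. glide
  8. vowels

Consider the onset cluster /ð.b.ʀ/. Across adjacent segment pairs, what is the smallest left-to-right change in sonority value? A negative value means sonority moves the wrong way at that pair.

-2

/ð/: fricative = 3.
/b/: plosive = 1.
/ʀ/: rhotic = 6.
/ð/→/b/: change -2.
/b/→/ʀ/: change +5.
Minimum = -2.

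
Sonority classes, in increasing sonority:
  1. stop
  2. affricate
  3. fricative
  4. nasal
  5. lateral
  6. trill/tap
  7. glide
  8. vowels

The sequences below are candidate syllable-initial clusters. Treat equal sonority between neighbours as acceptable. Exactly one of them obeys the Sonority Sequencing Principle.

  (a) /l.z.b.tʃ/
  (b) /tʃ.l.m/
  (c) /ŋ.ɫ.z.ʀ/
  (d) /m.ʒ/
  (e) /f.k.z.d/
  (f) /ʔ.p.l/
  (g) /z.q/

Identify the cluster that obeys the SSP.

f

(a) 5-3-1-2 → violates
(b) 2-5-4 → violates
(c) 4-5-3-6 → violates
(d) 4-3 → violates
(e) 3-1-3-1 → violates
(f) 1-1-5 → obeys
(g) 3-1 → violates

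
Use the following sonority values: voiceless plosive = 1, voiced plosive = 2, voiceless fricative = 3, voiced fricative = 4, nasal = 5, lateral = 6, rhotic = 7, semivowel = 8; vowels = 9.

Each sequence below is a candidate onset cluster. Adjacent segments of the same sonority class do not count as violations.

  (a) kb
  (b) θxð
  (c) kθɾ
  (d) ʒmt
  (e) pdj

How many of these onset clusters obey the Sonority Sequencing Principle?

(a) kb: profile 1-2 — obeys.
(b) θxð: profile 3-3-4 — obeys.
(c) kθɾ: profile 1-3-7 — obeys.
(d) ʒmt: profile 4-5-1 — violates.
(e) pdj: profile 1-2-8 — obeys.

4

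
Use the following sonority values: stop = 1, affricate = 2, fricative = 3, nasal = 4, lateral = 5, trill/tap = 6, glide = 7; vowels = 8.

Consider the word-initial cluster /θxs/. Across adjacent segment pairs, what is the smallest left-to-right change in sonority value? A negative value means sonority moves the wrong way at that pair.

0

/θ/ is a fricative (sonority 3).
/x/ is a fricative (sonority 3).
/s/ is a fricative (sonority 3).
/θ/→/x/: change +0.
/x/→/s/: change +0.
Minimum = 0.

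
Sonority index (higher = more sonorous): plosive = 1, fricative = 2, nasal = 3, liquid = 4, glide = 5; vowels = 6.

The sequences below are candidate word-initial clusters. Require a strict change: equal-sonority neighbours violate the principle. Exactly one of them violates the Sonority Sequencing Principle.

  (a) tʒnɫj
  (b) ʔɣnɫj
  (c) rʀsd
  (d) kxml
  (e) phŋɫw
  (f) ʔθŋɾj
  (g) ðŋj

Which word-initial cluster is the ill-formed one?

c

(a) tʒnɫj: profile 1-2-3-4-5 — obeys.
(b) ʔɣnɫj: profile 1-2-3-4-5 — obeys.
(c) rʀsd: profile 4-4-2-1 — violates.
(d) kxml: profile 1-2-3-4 — obeys.
(e) phŋɫw: profile 1-2-3-4-5 — obeys.
(f) ʔθŋɾj: profile 1-2-3-4-5 — obeys.
(g) ðŋj: profile 2-3-5 — obeys.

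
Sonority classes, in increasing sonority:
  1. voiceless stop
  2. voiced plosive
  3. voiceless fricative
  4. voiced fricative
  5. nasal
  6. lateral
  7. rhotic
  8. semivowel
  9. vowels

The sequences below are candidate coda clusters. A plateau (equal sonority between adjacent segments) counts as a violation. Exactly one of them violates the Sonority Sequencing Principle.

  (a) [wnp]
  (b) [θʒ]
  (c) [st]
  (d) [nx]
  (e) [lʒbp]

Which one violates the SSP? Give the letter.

b

(a) [wnp]: profile 8-5-1 — obeys.
(b) [θʒ]: profile 3-4 — violates.
(c) [st]: profile 3-1 — obeys.
(d) [nx]: profile 5-3 — obeys.
(e) [lʒbp]: profile 6-4-2-1 — obeys.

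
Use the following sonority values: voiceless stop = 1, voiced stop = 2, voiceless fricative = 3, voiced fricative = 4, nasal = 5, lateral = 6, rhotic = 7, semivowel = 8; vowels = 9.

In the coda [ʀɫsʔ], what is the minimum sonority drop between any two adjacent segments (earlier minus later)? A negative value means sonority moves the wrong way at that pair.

/ʀ/ is a rhotic (sonority 7).
/ɫ/ is a lateral (sonority 6).
/s/ is a voiceless fricative (sonority 3).
/ʔ/ is a voiceless stop (sonority 1).
/ʀ/→/ɫ/: change +1.
/ɫ/→/s/: change +3.
/s/→/ʔ/: change +2.
Minimum = 1.

1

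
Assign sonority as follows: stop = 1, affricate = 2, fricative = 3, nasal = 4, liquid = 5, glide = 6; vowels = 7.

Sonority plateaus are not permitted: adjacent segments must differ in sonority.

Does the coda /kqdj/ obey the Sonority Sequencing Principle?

/k/: stop = 1.
/q/: stop = 1.
/d/: stop = 1.
/j/: glide = 6.
The profile is 1-1-1-6. Between /k/ (1) and /q/ (1) sonority does not fall, so the cluster violates the SSP.

no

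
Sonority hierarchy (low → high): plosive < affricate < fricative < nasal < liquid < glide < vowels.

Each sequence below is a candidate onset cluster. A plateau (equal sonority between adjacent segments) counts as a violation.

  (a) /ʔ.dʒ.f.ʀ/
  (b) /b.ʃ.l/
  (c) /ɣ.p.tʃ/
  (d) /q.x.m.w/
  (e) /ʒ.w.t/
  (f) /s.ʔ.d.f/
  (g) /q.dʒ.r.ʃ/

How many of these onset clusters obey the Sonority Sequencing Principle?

(a) sonority 1-2-3-5: well-formed.
(b) sonority 1-3-5: well-formed.
(c) sonority 3-1-2: ill-formed.
(d) sonority 1-3-4-6: well-formed.
(e) sonority 3-6-1: ill-formed.
(f) sonority 3-1-1-3: ill-formed.
(g) sonority 1-2-5-3: ill-formed.

3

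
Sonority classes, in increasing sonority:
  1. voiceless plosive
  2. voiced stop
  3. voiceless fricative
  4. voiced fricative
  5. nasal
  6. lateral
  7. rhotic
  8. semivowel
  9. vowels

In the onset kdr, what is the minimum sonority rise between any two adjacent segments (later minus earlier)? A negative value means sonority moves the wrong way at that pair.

/k/ is a voiceless plosive (sonority 1).
/d/ is a voiced stop (sonority 2).
/r/ is a rhotic (sonority 7).
/k/→/d/: change +1.
/d/→/r/: change +5.
Minimum = 1.

1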